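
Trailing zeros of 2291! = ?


floor(2291/5) = 458
floor(2291/25) = 91
floor(2291/125) = 18
floor(2291/625) = 3
Total = 570

570 trailing zeros


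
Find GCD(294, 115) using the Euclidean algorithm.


294 = 2 * 115 + 64
115 = 1 * 64 + 51
64 = 1 * 51 + 13
51 = 3 * 13 + 12
13 = 1 * 12 + 1
12 = 12 * 1 + 0
GCD = 1


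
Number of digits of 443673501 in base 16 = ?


443673501 in base 16 = 1A71EB9D
Number of digits = 8

8 digits (base 16)


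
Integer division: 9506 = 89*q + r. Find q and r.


9506 = 89 * 106 + 72
Check: 9434 + 72 = 9506

q = 106, r = 72


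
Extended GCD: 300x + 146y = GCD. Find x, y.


Tabular extended Euclidean (each row: r = 300*s + 146*t):
r=300, s=1, t=0
r=146, s=0, t=1
q=2: r=8, s=1, t=-2   [300*(1) + 146*(-2) = 8]
q=18: r=2, s=-18, t=37   [300*(-18) + 146*(37) = 2]
q=4: r=0, s=73, t=-150   [300*(73) + 146*(-150) = 0]
GCD = 2; from the row with r=2: x=-18, y=37
Check: 300*(-18) + 146*(37) = -5400 + 5402 = 2

GCD = 2, x = -18, y = 37


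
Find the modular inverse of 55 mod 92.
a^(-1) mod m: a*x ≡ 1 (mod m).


Use the extended Euclidean algorithm on (92, 55); each row r = 92*s + 55*t:
r=92, s=1, t=0
r=55, s=0, t=1
q=1: r=37, s=1, t=-1   [92*(1) + 55*(-1) = 37]
q=1: r=18, s=-1, t=2   [92*(-1) + 55*(2) = 18]
q=2: r=1, s=3, t=-5   [92*(3) + 55*(-5) = 1]
q=18: r=0, s=-55, t=92   [92*(-55) + 55*(92) = 0]
GCD = 1 with t = -5, so 55*(-5) ≡ 1 (mod 92)
Inverse = -5 mod 92 = 87
Check: 55 * 87 = 4785 ≡ 1 (mod 92)

55^(-1) ≡ 87 (mod 92)


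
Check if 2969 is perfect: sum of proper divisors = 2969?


Proper divisors of 2969: 1
Sum = 1 = 1

No, 2969 is not perfect (1 ≠ 2969)


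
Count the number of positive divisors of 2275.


2275 = 5^2 × 7^1 × 13^1
d(2275) = (2+1) × (1+1) × (1+1) = 12

12 divisors


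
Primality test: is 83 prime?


Check divisors up to sqrt(83) = 9.1104
No divisors found.
83 is prime.

Yes, 83 is prime


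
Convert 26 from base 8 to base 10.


26 (base 8) = 22 (decimal)
22 (decimal) = 22 (base 10)


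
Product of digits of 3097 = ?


3 × 0 × 9 × 7 = 0


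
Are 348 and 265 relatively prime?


Euclidean algorithm:
348 = 1 * 265 + 83
265 = 3 * 83 + 16
83 = 5 * 16 + 3
16 = 5 * 3 + 1
3 = 3 * 1 + 0
GCD(348, 265) = 1

Yes, coprime (GCD = 1)


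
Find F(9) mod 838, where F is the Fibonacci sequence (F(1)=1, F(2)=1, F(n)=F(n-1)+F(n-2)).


F(k) mod 838 for k=1..9:
1, 1, 2, 3, 5, 8, 13, 21, 34
F(9) mod 838 = 34


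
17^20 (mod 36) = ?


17^1 mod 36 = 17
17^2 mod 36 = 1
17^3 mod 36 = 17
17^4 mod 36 = 1
17^5 mod 36 = 17
17^6 mod 36 = 1
17^7 mod 36 = 17
17^8 mod 36 = 1
17^9 mod 36 = 17
17^10 mod 36 = 1
17^11 mod 36 = 17
17^12 mod 36 = 1
17^13 mod 36 = 17
17^14 mod 36 = 1
17^15 mod 36 = 17
17^16 mod 36 = 1
17^17 mod 36 = 17
17^18 mod 36 = 1
17^19 mod 36 = 17
17^20 mod 36 = 1


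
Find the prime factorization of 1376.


1376 / 2 = 688
688 / 2 = 344
344 / 2 = 172
172 / 2 = 86
86 / 2 = 43
43 / 43 = 1
1376 = 2^5 × 43


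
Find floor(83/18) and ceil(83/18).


83/18 = 4.6111
floor = 4
ceil = 5

floor = 4, ceil = 5


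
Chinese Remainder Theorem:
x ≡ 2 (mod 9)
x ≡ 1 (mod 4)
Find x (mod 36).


M = 9*4 = 36
M1 = M/9 = 4, M2 = M/4 = 9
M1^(-1) mod 9 = 7, M2^(-1) mod 4 = 1
x = 2*4*7 + 1*9*1 = 65
65 mod 36 = 29
Check: 29 mod 9 = 2 ✓, 29 mod 4 = 1 ✓

x ≡ 29 (mod 36)


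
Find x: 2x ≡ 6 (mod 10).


GCD(2, 10) = 2 divides 6
Divide: 1x ≡ 3 (mod 5)
x ≡ 3 (mod 5)


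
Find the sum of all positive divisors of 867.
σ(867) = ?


Divisors of 867: 1, 3, 17, 51, 289, 867
Sum = 1 + 3 + 17 + 51 + 289 + 867 = 1228

σ(867) = 1228


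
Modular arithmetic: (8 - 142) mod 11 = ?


8 - 142 = -134
-134 mod 11 = 9


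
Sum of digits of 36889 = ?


3 + 6 + 8 + 8 + 9 = 34


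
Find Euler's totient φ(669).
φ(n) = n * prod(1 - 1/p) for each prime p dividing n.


669 = 3 × 223
Prime factors: 3, 223
φ(669) = 669 × (1-1/3) × (1-1/223)
= 669 × 2/3 × 222/223 = 444

φ(669) = 444


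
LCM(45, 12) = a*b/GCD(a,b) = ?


GCD(45, 12) = 3
LCM = 45*12/3 = 540/3 = 180

LCM = 180


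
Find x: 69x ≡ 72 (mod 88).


GCD(69, 88) = 1, unique solution
a^(-1) mod 88 = 37
x = 37 * 72 mod 88 = 24

x ≡ 24 (mod 88)


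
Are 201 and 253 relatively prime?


Euclidean algorithm:
253 = 1 * 201 + 52
201 = 3 * 52 + 45
52 = 1 * 45 + 7
45 = 6 * 7 + 3
7 = 2 * 3 + 1
3 = 3 * 1 + 0
GCD(201, 253) = 1

Yes, coprime (GCD = 1)


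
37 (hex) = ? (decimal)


37 (base 16) = 55 (decimal)
55 (decimal) = 55 (base 10)


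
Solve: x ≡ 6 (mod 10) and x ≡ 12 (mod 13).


M = 10*13 = 130
M1 = M/10 = 13, M2 = M/13 = 10
M1^(-1) mod 10 = 7, M2^(-1) mod 13 = 4
x = 6*13*7 + 12*10*4 = 1026
1026 mod 130 = 116
Check: 116 mod 10 = 6 ✓, 116 mod 13 = 12 ✓

x ≡ 116 (mod 130)


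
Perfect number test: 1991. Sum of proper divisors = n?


Proper divisors of 1991: 1, 11, 181
Sum = 1 + 11 + 181 = 193

No, 1991 is not perfect (193 ≠ 1991)


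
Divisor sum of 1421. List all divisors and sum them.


Divisors of 1421: 1, 7, 29, 49, 203, 1421
Sum = 1 + 7 + 29 + 49 + 203 + 1421 = 1710

σ(1421) = 1710


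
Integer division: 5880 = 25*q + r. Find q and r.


5880 = 25 * 235 + 5
Check: 5875 + 5 = 5880

q = 235, r = 5


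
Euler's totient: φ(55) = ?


55 = 5 × 11
Prime factors: 5, 11
φ(55) = 55 × (1-1/5) × (1-1/11)
= 55 × 4/5 × 10/11 = 40

φ(55) = 40


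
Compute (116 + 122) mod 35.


116 + 122 = 238
238 mod 35 = 28


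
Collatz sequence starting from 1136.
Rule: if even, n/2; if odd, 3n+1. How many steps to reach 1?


1136 → 568 → 284 → 142 → 71 → 214 → 107 → 322 → 161 → 484 → 242 → 121 → 364 → 182 → 91 → 274 → 137 → 412 → 206 → 103 → 310 → 155 → 466 → 233 → 700 → 350 → 175 → 526 → 263 → 790 → 395 → 1186 → 593 → 1780 → 890 → 445 → 1336 → 668 → 334 → 167 → 502 → 251 → 754 → 377 → 1132 → 566 → 283 → 850 → 425 → 1276 → 638 → 319 → 958 → 479 → 1438 → 719 → 2158 → 1079 → 3238 → 1619 → 4858 → 2429 → 7288 → 3644 → 1822 → 911 → 2734 → 1367 → 4102 → 2051 → 6154 → 3077 → 9232 → 4616 → 2308 → 1154 → 577 → 1732 → 866 → 433 → 1300 → 650 → 325 → 976 → 488 → 244 → 122 → 61 → 184 → 92 → 46 → 23 → 70 → 35 → 106 → 53 → 160 → 80 → 40 → 20 → 10 → 5 → 16 → 8 → 4 → 2 → 1
Total steps = 106

106 steps


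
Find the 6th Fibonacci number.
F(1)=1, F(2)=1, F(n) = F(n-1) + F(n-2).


Sequence: 1, 1, 2, 3, 5, 8
F(6) = 8


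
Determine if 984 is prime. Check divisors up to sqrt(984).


984 / 2 = 492 (exact division)
984 is NOT prime.

No, 984 is not prime


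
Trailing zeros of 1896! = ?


floor(1896/5) = 379
floor(1896/25) = 75
floor(1896/125) = 15
floor(1896/625) = 3
Total = 472

472 trailing zeros


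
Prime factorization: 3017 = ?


3017 / 7 = 431
431 / 431 = 1
3017 = 7 × 431


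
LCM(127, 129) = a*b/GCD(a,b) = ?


GCD(127, 129) = 1
LCM = 127*129/1 = 16383/1 = 16383

LCM = 16383


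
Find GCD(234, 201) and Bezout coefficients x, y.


Tabular extended Euclidean (each row: r = 234*s + 201*t):
r=234, s=1, t=0
r=201, s=0, t=1
q=1: r=33, s=1, t=-1   [234*(1) + 201*(-1) = 33]
q=6: r=3, s=-6, t=7   [234*(-6) + 201*(7) = 3]
q=11: r=0, s=67, t=-78   [234*(67) + 201*(-78) = 0]
GCD = 3; from the row with r=3: x=-6, y=7
Check: 234*(-6) + 201*(7) = -1404 + 1407 = 3

GCD = 3, x = -6, y = 7


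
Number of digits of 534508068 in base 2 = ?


534508068 in base 2 = 11111110110111111001000100100
Number of digits = 29

29 digits (base 2)


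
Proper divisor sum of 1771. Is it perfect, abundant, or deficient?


Proper divisors: 1, 7, 11, 23, 77, 161, 253
Sum = 1 + 7 + 11 + 23 + 77 + 161 + 253 = 533
533 < 1771 → deficient

s(1771) = 533 (deficient)


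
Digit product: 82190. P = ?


8 × 2 × 1 × 9 × 0 = 0


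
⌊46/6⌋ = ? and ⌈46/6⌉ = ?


46/6 = 7.6667
floor = 7
ceil = 8

floor = 7, ceil = 8


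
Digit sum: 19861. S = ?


1 + 9 + 8 + 6 + 1 = 25


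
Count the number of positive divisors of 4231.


4231 = 4231^1
d(4231) = (1+1) = 2

2 divisors


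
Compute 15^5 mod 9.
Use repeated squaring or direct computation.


15^1 mod 9 = 6
15^2 mod 9 = 0
15^3 mod 9 = 0
15^4 mod 9 = 0
15^5 mod 9 = 0


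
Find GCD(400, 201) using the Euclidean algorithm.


400 = 1 * 201 + 199
201 = 1 * 199 + 2
199 = 99 * 2 + 1
2 = 2 * 1 + 0
GCD = 1


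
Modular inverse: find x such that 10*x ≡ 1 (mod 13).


Use the extended Euclidean algorithm on (13, 10); each row r = 13*s + 10*t:
r=13, s=1, t=0
r=10, s=0, t=1
q=1: r=3, s=1, t=-1   [13*(1) + 10*(-1) = 3]
q=3: r=1, s=-3, t=4   [13*(-3) + 10*(4) = 1]
q=3: r=0, s=10, t=-13   [13*(10) + 10*(-13) = 0]
GCD = 1 with t = 4, so 10*(4) ≡ 1 (mod 13)
Inverse = 4 mod 13 = 4
Check: 10 * 4 = 40 ≡ 1 (mod 13)

10^(-1) ≡ 4 (mod 13)


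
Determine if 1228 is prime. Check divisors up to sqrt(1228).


1228 / 2 = 614 (exact division)
1228 is NOT prime.

No, 1228 is not prime


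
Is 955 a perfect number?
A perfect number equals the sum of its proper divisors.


Proper divisors of 955: 1, 5, 191
Sum = 1 + 5 + 191 = 197

No, 955 is not perfect (197 ≠ 955)


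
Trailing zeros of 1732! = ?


floor(1732/5) = 346
floor(1732/25) = 69
floor(1732/125) = 13
floor(1732/625) = 2
Total = 430

430 trailing zeros


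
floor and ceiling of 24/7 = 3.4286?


24/7 = 3.4286
floor = 3
ceil = 4

floor = 3, ceil = 4


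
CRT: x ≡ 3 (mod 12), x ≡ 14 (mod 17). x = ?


M = 12*17 = 204
M1 = M/12 = 17, M2 = M/17 = 12
M1^(-1) mod 12 = 5, M2^(-1) mod 17 = 10
x = 3*17*5 + 14*12*10 = 1935
1935 mod 204 = 99
Check: 99 mod 12 = 3 ✓, 99 mod 17 = 14 ✓

x ≡ 99 (mod 204)


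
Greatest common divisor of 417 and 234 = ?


417 = 1 * 234 + 183
234 = 1 * 183 + 51
183 = 3 * 51 + 30
51 = 1 * 30 + 21
30 = 1 * 21 + 9
21 = 2 * 9 + 3
9 = 3 * 3 + 0
GCD = 3


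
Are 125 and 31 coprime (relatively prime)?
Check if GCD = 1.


Euclidean algorithm:
125 = 4 * 31 + 1
31 = 31 * 1 + 0
GCD(125, 31) = 1

Yes, coprime (GCD = 1)


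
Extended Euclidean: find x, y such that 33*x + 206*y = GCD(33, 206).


Tabular extended Euclidean (each row: r = 33*s + 206*t):
r=33, s=1, t=0
r=206, s=0, t=1
q=0: r=33, s=1, t=0   [33*(1) + 206*(0) = 33]
q=6: r=8, s=-6, t=1   [33*(-6) + 206*(1) = 8]
q=4: r=1, s=25, t=-4   [33*(25) + 206*(-4) = 1]
q=8: r=0, s=-206, t=33   [33*(-206) + 206*(33) = 0]
GCD = 1; from the row with r=1: x=25, y=-4
Check: 33*(25) + 206*(-4) = 825 - 824 = 1

GCD = 1, x = 25, y = -4


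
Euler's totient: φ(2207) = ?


2207 = 2207
Prime factors: 2207
φ(2207) = 2207 × (1-1/2207)
= 2207 × 2206/2207 = 2206

φ(2207) = 2206


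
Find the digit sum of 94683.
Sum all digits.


9 + 4 + 6 + 8 + 3 = 30


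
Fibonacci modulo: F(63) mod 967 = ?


F(k) mod 967 for k=1..63:
1, 1, 2, 3, 5, 8, 13, 21, 34, 55, 89, 144, 233, 377, 610, 20, 630, 650, 313, 963, 309, 305, 614, 919, 566, 518, 117, 635, 752, 420, 205, 625, 830, 488, 351, 839, 223, 95, 318, 413, 731, 177, 908, 118, 59, 177, 236, 413, 649, 95, 744, 839, 616, 488, 137, 625, 762, 420, 215, 635, 850, 518, 401
F(63) mod 967 = 401


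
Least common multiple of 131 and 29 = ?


GCD(131, 29) = 1
LCM = 131*29/1 = 3799/1 = 3799

LCM = 3799


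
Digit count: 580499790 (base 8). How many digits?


580499790 in base 8 = 4246334516
Number of digits = 10

10 digits (base 8)


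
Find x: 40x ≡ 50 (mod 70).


GCD(40, 70) = 10 divides 50
Divide: 4x ≡ 5 (mod 7)
x ≡ 3 (mod 7)


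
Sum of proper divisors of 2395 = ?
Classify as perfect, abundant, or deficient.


Proper divisors: 1, 5, 479
Sum = 1 + 5 + 479 = 485
485 < 2395 → deficient

s(2395) = 485 (deficient)


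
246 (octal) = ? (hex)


246 (base 8) = 166 (decimal)
166 (decimal) = A6 (base 16)


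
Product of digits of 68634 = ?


6 × 8 × 6 × 3 × 4 = 3456


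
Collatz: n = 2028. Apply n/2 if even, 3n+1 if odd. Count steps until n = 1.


2028 → 1014 → 507 → 1522 → 761 → 2284 → 1142 → 571 → 1714 → 857 → 2572 → 1286 → 643 → 1930 → 965 → 2896 → 1448 → 724 → 362 → 181 → 544 → 272 → 136 → 68 → 34 → 17 → 52 → 26 → 13 → 40 → 20 → 10 → 5 → 16 → 8 → 4 → 2 → 1
Total steps = 37

37 steps


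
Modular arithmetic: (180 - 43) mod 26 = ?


180 - 43 = 137
137 mod 26 = 7


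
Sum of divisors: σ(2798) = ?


Divisors of 2798: 1, 2, 1399, 2798
Sum = 1 + 2 + 1399 + 2798 = 4200

σ(2798) = 4200


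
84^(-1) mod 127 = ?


Use the extended Euclidean algorithm on (127, 84); each row r = 127*s + 84*t:
r=127, s=1, t=0
r=84, s=0, t=1
q=1: r=43, s=1, t=-1   [127*(1) + 84*(-1) = 43]
q=1: r=41, s=-1, t=2   [127*(-1) + 84*(2) = 41]
q=1: r=2, s=2, t=-3   [127*(2) + 84*(-3) = 2]
q=20: r=1, s=-41, t=62   [127*(-41) + 84*(62) = 1]
q=2: r=0, s=84, t=-127   [127*(84) + 84*(-127) = 0]
GCD = 1 with t = 62, so 84*(62) ≡ 1 (mod 127)
Inverse = 62 mod 127 = 62
Check: 84 * 62 = 5208 ≡ 1 (mod 127)

84^(-1) ≡ 62 (mod 127)


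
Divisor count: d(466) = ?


466 = 2^1 × 233^1
d(466) = (1+1) × (1+1) = 4

4 divisors


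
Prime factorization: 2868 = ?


2868 / 2 = 1434
1434 / 2 = 717
717 / 3 = 239
239 / 239 = 1
2868 = 2^2 × 3 × 239


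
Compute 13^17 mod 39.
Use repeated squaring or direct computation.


13^1 mod 39 = 13
13^2 mod 39 = 13
13^3 mod 39 = 13
13^4 mod 39 = 13
13^5 mod 39 = 13
13^6 mod 39 = 13
13^7 mod 39 = 13
13^8 mod 39 = 13
13^9 mod 39 = 13
13^10 mod 39 = 13
13^11 mod 39 = 13
13^12 mod 39 = 13
13^13 mod 39 = 13
13^14 mod 39 = 13
13^15 mod 39 = 13
13^16 mod 39 = 13
13^17 mod 39 = 13


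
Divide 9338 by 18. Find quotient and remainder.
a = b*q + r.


9338 = 18 * 518 + 14
Check: 9324 + 14 = 9338

q = 518, r = 14


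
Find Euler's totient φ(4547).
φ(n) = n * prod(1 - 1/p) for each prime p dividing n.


4547 = 4547
Prime factors: 4547
φ(4547) = 4547 × (1-1/4547)
= 4547 × 4546/4547 = 4546

φ(4547) = 4546


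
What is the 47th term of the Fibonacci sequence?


Sequence: 1, 1, 2, 3, 5, 8, 13, 21, 34, 55, 89, 144, 233, 377, 610, 987, 1597, 2584, 4181, 6765, 10946, 17711, 28657, 46368, 75025, 121393, 196418, 317811, 514229, 832040, 1346269, 2178309, 3524578, 5702887, 9227465, 14930352, 24157817, 39088169, 63245986, 102334155, 165580141, 267914296, 433494437, 701408733, 1134903170, 1836311903, 2971215073
F(47) = 2971215073


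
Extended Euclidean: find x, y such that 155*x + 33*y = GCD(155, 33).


Tabular extended Euclidean (each row: r = 155*s + 33*t):
r=155, s=1, t=0
r=33, s=0, t=1
q=4: r=23, s=1, t=-4   [155*(1) + 33*(-4) = 23]
q=1: r=10, s=-1, t=5   [155*(-1) + 33*(5) = 10]
q=2: r=3, s=3, t=-14   [155*(3) + 33*(-14) = 3]
q=3: r=1, s=-10, t=47   [155*(-10) + 33*(47) = 1]
q=3: r=0, s=33, t=-155   [155*(33) + 33*(-155) = 0]
GCD = 1; from the row with r=1: x=-10, y=47
Check: 155*(-10) + 33*(47) = -1550 + 1551 = 1

GCD = 1, x = -10, y = 47


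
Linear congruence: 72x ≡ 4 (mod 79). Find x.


GCD(72, 79) = 1, unique solution
a^(-1) mod 79 = 45
x = 45 * 4 mod 79 = 22

x ≡ 22 (mod 79)


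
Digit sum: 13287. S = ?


1 + 3 + 2 + 8 + 7 = 21


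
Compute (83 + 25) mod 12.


83 + 25 = 108
108 mod 12 = 0


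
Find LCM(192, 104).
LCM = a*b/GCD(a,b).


GCD(192, 104) = 8
LCM = 192*104/8 = 19968/8 = 2496

LCM = 2496


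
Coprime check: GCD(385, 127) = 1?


Euclidean algorithm:
385 = 3 * 127 + 4
127 = 31 * 4 + 3
4 = 1 * 3 + 1
3 = 3 * 1 + 0
GCD(385, 127) = 1

Yes, coprime (GCD = 1)


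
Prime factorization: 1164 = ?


1164 / 2 = 582
582 / 2 = 291
291 / 3 = 97
97 / 97 = 1
1164 = 2^2 × 3 × 97


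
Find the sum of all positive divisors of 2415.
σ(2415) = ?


Divisors of 2415: 1, 3, 5, 7, 15, 21, 23, 35, 69, 105, 115, 161, 345, 483, 805, 2415
Sum = 1 + 3 + 5 + 7 + 15 + 21 + 23 + 35 + 69 + 105 + 115 + 161 + 345 + 483 + 805 + 2415 = 4608

σ(2415) = 4608


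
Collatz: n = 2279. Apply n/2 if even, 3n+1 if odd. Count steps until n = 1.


2279 → 6838 → 3419 → 10258 → 5129 → 15388 → 7694 → 3847 → 11542 → 5771 → 17314 → 8657 → 25972 → 12986 → 6493 → 19480 → 9740 → 4870 → 2435 → 7306 → 3653 → 10960 → 5480 → 2740 → 1370 → 685 → 2056 → 1028 → 514 → 257 → 772 → 386 → 193 → 580 → 290 → 145 → 436 → 218 → 109 → 328 → 164 → 82 → 41 → 124 → 62 → 31 → 94 → 47 → 142 → 71 → 214 → 107 → 322 → 161 → 484 → 242 → 121 → 364 → 182 → 91 → 274 → 137 → 412 → 206 → 103 → 310 → 155 → 466 → 233 → 700 → 350 → 175 → 526 → 263 → 790 → 395 → 1186 → 593 → 1780 → 890 → 445 → 1336 → 668 → 334 → 167 → 502 → 251 → 754 → 377 → 1132 → 566 → 283 → 850 → 425 → 1276 → 638 → 319 → 958 → 479 → 1438 → 719 → 2158 → 1079 → 3238 → 1619 → 4858 → 2429 → 7288 → 3644 → 1822 → 911 → 2734 → 1367 → 4102 → 2051 → 6154 → 3077 → 9232 → 4616 → 2308 → 1154 → 577 → 1732 → 866 → 433 → 1300 → 650 → 325 → 976 → 488 → 244 → 122 → 61 → 184 → 92 → 46 → 23 → 70 → 35 → 106 → 53 → 160 → 80 → 40 → 20 → 10 → 5 → 16 → 8 → 4 → 2 → 1
Total steps = 151

151 steps


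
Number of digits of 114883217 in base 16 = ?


114883217 in base 16 = 6D8FA91
Number of digits = 7

7 digits (base 16)


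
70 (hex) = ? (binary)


70 (base 16) = 112 (decimal)
112 (decimal) = 1110000 (base 2)


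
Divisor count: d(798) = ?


798 = 2^1 × 3^1 × 7^1 × 19^1
d(798) = (1+1) × (1+1) × (1+1) × (1+1) = 16

16 divisors


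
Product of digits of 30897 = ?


3 × 0 × 8 × 9 × 7 = 0


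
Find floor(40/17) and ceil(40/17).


40/17 = 2.3529
floor = 2
ceil = 3

floor = 2, ceil = 3


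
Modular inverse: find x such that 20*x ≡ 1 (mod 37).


Use the extended Euclidean algorithm on (37, 20); each row r = 37*s + 20*t:
r=37, s=1, t=0
r=20, s=0, t=1
q=1: r=17, s=1, t=-1   [37*(1) + 20*(-1) = 17]
q=1: r=3, s=-1, t=2   [37*(-1) + 20*(2) = 3]
q=5: r=2, s=6, t=-11   [37*(6) + 20*(-11) = 2]
q=1: r=1, s=-7, t=13   [37*(-7) + 20*(13) = 1]
q=2: r=0, s=20, t=-37   [37*(20) + 20*(-37) = 0]
GCD = 1 with t = 13, so 20*(13) ≡ 1 (mod 37)
Inverse = 13 mod 37 = 13
Check: 20 * 13 = 260 ≡ 1 (mod 37)

20^(-1) ≡ 13 (mod 37)


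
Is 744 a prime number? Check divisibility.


744 / 2 = 372 (exact division)
744 is NOT prime.

No, 744 is not prime


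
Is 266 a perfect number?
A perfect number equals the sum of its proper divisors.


Proper divisors of 266: 1, 2, 7, 14, 19, 38, 133
Sum = 1 + 2 + 7 + 14 + 19 + 38 + 133 = 214

No, 266 is not perfect (214 ≠ 266)


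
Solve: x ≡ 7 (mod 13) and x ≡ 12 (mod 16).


M = 13*16 = 208
M1 = M/13 = 16, M2 = M/16 = 13
M1^(-1) mod 13 = 9, M2^(-1) mod 16 = 5
x = 7*16*9 + 12*13*5 = 1788
1788 mod 208 = 124
Check: 124 mod 13 = 7 ✓, 124 mod 16 = 12 ✓

x ≡ 124 (mod 208)


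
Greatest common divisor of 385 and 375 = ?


385 = 1 * 375 + 10
375 = 37 * 10 + 5
10 = 2 * 5 + 0
GCD = 5


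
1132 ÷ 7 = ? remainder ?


1132 = 7 * 161 + 5
Check: 1127 + 5 = 1132

q = 161, r = 5


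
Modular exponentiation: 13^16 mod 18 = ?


13^1 mod 18 = 13
13^2 mod 18 = 7
13^3 mod 18 = 1
13^4 mod 18 = 13
13^5 mod 18 = 7
13^6 mod 18 = 1
13^7 mod 18 = 13
13^8 mod 18 = 7
13^9 mod 18 = 1
13^10 mod 18 = 13
13^11 mod 18 = 7
13^12 mod 18 = 1
13^13 mod 18 = 13
13^14 mod 18 = 7
13^15 mod 18 = 1
13^16 mod 18 = 13


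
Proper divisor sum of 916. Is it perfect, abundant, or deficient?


Proper divisors: 1, 2, 4, 229, 458
Sum = 1 + 2 + 4 + 229 + 458 = 694
694 < 916 → deficient

s(916) = 694 (deficient)


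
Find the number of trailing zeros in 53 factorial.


floor(53/5) = 10
floor(53/25) = 2
Total = 12

12 trailing zeros


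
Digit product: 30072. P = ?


3 × 0 × 0 × 7 × 2 = 0


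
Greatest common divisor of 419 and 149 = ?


419 = 2 * 149 + 121
149 = 1 * 121 + 28
121 = 4 * 28 + 9
28 = 3 * 9 + 1
9 = 9 * 1 + 0
GCD = 1


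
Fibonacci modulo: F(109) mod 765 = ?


F(k) mod 765 for k=1..109:
1, 1, 2, 3, 5, 8, 13, 21, 34, 55, 89, 144, 233, 377, 610, 222, 67, 289, 356, 645, 236, 116, 352, 468, 55, 523, 578, 336, 149, 485, 634, 354, 223, 577, 35, 612, 647, 494, 376, 105, 481, 586, 302, 123, 425, 548, 208, 756, 199, 190, 389, 579, 203, 17, 220, 237, 457, 694, 386, 315, 701, 251, 187, 438, 625, 298, 158, 456, 614, 305, 154, 459, 613, 307, 155, 462, 617, 314, 166, 480, 646, 361, 242, 603, 80, 683, 763, 681, 679, 595, 509, 339, 83, 422, 505, 162, 667, 64, 731, 30, 761, 26, 22, 48, 70, 118, 188, 306, 494
F(109) mod 765 = 494


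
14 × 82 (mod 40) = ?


14 × 82 = 1148
1148 mod 40 = 28


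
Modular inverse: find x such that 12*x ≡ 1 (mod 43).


Use the extended Euclidean algorithm on (43, 12); each row r = 43*s + 12*t:
r=43, s=1, t=0
r=12, s=0, t=1
q=3: r=7, s=1, t=-3   [43*(1) + 12*(-3) = 7]
q=1: r=5, s=-1, t=4   [43*(-1) + 12*(4) = 5]
q=1: r=2, s=2, t=-7   [43*(2) + 12*(-7) = 2]
q=2: r=1, s=-5, t=18   [43*(-5) + 12*(18) = 1]
q=2: r=0, s=12, t=-43   [43*(12) + 12*(-43) = 0]
GCD = 1 with t = 18, so 12*(18) ≡ 1 (mod 43)
Inverse = 18 mod 43 = 18
Check: 12 * 18 = 216 ≡ 1 (mod 43)

12^(-1) ≡ 18 (mod 43)


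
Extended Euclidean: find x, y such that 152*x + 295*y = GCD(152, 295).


Tabular extended Euclidean (each row: r = 152*s + 295*t):
r=152, s=1, t=0
r=295, s=0, t=1
q=0: r=152, s=1, t=0   [152*(1) + 295*(0) = 152]
q=1: r=143, s=-1, t=1   [152*(-1) + 295*(1) = 143]
q=1: r=9, s=2, t=-1   [152*(2) + 295*(-1) = 9]
q=15: r=8, s=-31, t=16   [152*(-31) + 295*(16) = 8]
q=1: r=1, s=33, t=-17   [152*(33) + 295*(-17) = 1]
q=8: r=0, s=-295, t=152   [152*(-295) + 295*(152) = 0]
GCD = 1; from the row with r=1: x=33, y=-17
Check: 152*(33) + 295*(-17) = 5016 - 5015 = 1

GCD = 1, x = 33, y = -17


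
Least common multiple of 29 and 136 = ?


GCD(29, 136) = 1
LCM = 29*136/1 = 3944/1 = 3944

LCM = 3944


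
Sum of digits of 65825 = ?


6 + 5 + 8 + 2 + 5 = 26


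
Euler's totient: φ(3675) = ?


3675 = 3 × 5^2 × 7^2
Prime factors: 3, 5, 7
φ(3675) = 3675 × (1-1/3) × (1-1/5) × (1-1/7)
= 3675 × 2/3 × 4/5 × 6/7 = 1680

φ(3675) = 1680


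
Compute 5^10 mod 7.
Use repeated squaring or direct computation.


5^1 mod 7 = 5
5^2 mod 7 = 4
5^3 mod 7 = 6
5^4 mod 7 = 2
5^5 mod 7 = 3
5^6 mod 7 = 1
5^7 mod 7 = 5
5^8 mod 7 = 4
5^9 mod 7 = 6
5^10 mod 7 = 2


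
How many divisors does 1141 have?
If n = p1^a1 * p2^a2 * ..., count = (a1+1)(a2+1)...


1141 = 7^1 × 163^1
d(1141) = (1+1) × (1+1) = 4

4 divisors


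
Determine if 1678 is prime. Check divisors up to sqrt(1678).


1678 / 2 = 839 (exact division)
1678 is NOT prime.

No, 1678 is not prime


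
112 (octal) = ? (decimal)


112 (base 8) = 74 (decimal)
74 (decimal) = 74 (base 10)


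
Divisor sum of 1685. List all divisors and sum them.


Divisors of 1685: 1, 5, 337, 1685
Sum = 1 + 5 + 337 + 1685 = 2028

σ(1685) = 2028


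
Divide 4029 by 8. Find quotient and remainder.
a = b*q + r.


4029 = 8 * 503 + 5
Check: 4024 + 5 = 4029

q = 503, r = 5


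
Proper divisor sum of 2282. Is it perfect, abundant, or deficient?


Proper divisors: 1, 2, 7, 14, 163, 326, 1141
Sum = 1 + 2 + 7 + 14 + 163 + 326 + 1141 = 1654
1654 < 2282 → deficient

s(2282) = 1654 (deficient)


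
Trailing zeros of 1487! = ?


floor(1487/5) = 297
floor(1487/25) = 59
floor(1487/125) = 11
floor(1487/625) = 2
Total = 369

369 trailing zeros


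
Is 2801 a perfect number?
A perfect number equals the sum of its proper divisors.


Proper divisors of 2801: 1
Sum = 1 = 1

No, 2801 is not perfect (1 ≠ 2801)


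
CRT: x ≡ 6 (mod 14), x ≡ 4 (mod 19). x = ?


M = 14*19 = 266
M1 = M/14 = 19, M2 = M/19 = 14
M1^(-1) mod 14 = 3, M2^(-1) mod 19 = 15
x = 6*19*3 + 4*14*15 = 1182
1182 mod 266 = 118
Check: 118 mod 14 = 6 ✓, 118 mod 19 = 4 ✓

x ≡ 118 (mod 266)


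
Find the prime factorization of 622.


622 / 2 = 311
311 / 311 = 1
622 = 2 × 311


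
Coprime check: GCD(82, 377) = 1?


Euclidean algorithm:
377 = 4 * 82 + 49
82 = 1 * 49 + 33
49 = 1 * 33 + 16
33 = 2 * 16 + 1
16 = 16 * 1 + 0
GCD(82, 377) = 1

Yes, coprime (GCD = 1)


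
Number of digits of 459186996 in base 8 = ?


459186996 in base 8 = 3327521464
Number of digits = 10

10 digits (base 8)


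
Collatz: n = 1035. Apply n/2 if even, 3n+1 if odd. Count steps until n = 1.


1035 → 3106 → 1553 → 4660 → 2330 → 1165 → 3496 → 1748 → 874 → 437 → 1312 → 656 → 328 → 164 → 82 → 41 → 124 → 62 → 31 → 94 → 47 → 142 → 71 → 214 → 107 → 322 → 161 → 484 → 242 → 121 → 364 → 182 → 91 → 274 → 137 → 412 → 206 → 103 → 310 → 155 → 466 → 233 → 700 → 350 → 175 → 526 → 263 → 790 → 395 → 1186 → 593 → 1780 → 890 → 445 → 1336 → 668 → 334 → 167 → 502 → 251 → 754 → 377 → 1132 → 566 → 283 → 850 → 425 → 1276 → 638 → 319 → 958 → 479 → 1438 → 719 → 2158 → 1079 → 3238 → 1619 → 4858 → 2429 → 7288 → 3644 → 1822 → 911 → 2734 → 1367 → 4102 → 2051 → 6154 → 3077 → 9232 → 4616 → 2308 → 1154 → 577 → 1732 → 866 → 433 → 1300 → 650 → 325 → 976 → 488 → 244 → 122 → 61 → 184 → 92 → 46 → 23 → 70 → 35 → 106 → 53 → 160 → 80 → 40 → 20 → 10 → 5 → 16 → 8 → 4 → 2 → 1
Total steps = 124

124 steps


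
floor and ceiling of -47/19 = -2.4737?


-47/19 = -2.4737
floor = -3
ceil = -2

floor = -3, ceil = -2


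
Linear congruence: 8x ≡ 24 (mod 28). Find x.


GCD(8, 28) = 4 divides 24
Divide: 2x ≡ 6 (mod 7)
x ≡ 3 (mod 7)


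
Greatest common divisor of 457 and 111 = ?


457 = 4 * 111 + 13
111 = 8 * 13 + 7
13 = 1 * 7 + 6
7 = 1 * 6 + 1
6 = 6 * 1 + 0
GCD = 1


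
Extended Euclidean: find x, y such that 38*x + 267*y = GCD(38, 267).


Tabular extended Euclidean (each row: r = 38*s + 267*t):
r=38, s=1, t=0
r=267, s=0, t=1
q=0: r=38, s=1, t=0   [38*(1) + 267*(0) = 38]
q=7: r=1, s=-7, t=1   [38*(-7) + 267*(1) = 1]
q=38: r=0, s=267, t=-38   [38*(267) + 267*(-38) = 0]
GCD = 1; from the row with r=1: x=-7, y=1
Check: 38*(-7) + 267*(1) = -266 + 267 = 1

GCD = 1, x = -7, y = 1


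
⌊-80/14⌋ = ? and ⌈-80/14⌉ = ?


-80/14 = -5.7143
floor = -6
ceil = -5

floor = -6, ceil = -5


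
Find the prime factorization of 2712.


2712 / 2 = 1356
1356 / 2 = 678
678 / 2 = 339
339 / 3 = 113
113 / 113 = 1
2712 = 2^3 × 3 × 113


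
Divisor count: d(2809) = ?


2809 = 53^2
d(2809) = (2+1) = 3

3 divisors


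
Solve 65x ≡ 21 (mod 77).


GCD(65, 77) = 1, unique solution
a^(-1) mod 77 = 32
x = 32 * 21 mod 77 = 56

x ≡ 56 (mod 77)


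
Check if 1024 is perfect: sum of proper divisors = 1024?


Proper divisors of 1024: 1, 2, 4, 8, 16, 32, 64, 128, 256, 512
Sum = 1 + 2 + 4 + 8 + 16 + 32 + 64 + 128 + 256 + 512 = 1023

No, 1024 is not perfect (1023 ≠ 1024)


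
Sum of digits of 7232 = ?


7 + 2 + 3 + 2 = 14


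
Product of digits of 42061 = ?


4 × 2 × 0 × 6 × 1 = 0


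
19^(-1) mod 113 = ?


Use the extended Euclidean algorithm on (113, 19); each row r = 113*s + 19*t:
r=113, s=1, t=0
r=19, s=0, t=1
q=5: r=18, s=1, t=-5   [113*(1) + 19*(-5) = 18]
q=1: r=1, s=-1, t=6   [113*(-1) + 19*(6) = 1]
q=18: r=0, s=19, t=-113   [113*(19) + 19*(-113) = 0]
GCD = 1 with t = 6, so 19*(6) ≡ 1 (mod 113)
Inverse = 6 mod 113 = 6
Check: 19 * 6 = 114 ≡ 1 (mod 113)

19^(-1) ≡ 6 (mod 113)


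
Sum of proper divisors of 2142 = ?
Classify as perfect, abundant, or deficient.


Proper divisors: 1, 2, 3, 6, 7, 9, 14, 17, 18, 21, 34, 42, 51, 63, 102, 119, 126, 153, 238, 306, 357, 714, 1071
Sum = 1 + 2 + 3 + 6 + 7 + 9 + 14 + 17 + 18 + 21 + 34 + 42 + 51 + 63 + 102 + 119 + 126 + 153 + 238 + 306 + 357 + 714 + 1071 = 3474
3474 > 2142 → abundant

s(2142) = 3474 (abundant)


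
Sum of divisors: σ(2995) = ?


Divisors of 2995: 1, 5, 599, 2995
Sum = 1 + 5 + 599 + 2995 = 3600

σ(2995) = 3600


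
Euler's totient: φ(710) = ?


710 = 2 × 5 × 71
Prime factors: 2, 5, 71
φ(710) = 710 × (1-1/2) × (1-1/5) × (1-1/71)
= 710 × 1/2 × 4/5 × 70/71 = 280

φ(710) = 280


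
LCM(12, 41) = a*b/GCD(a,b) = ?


GCD(12, 41) = 1
LCM = 12*41/1 = 492/1 = 492

LCM = 492


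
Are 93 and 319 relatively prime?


Euclidean algorithm:
319 = 3 * 93 + 40
93 = 2 * 40 + 13
40 = 3 * 13 + 1
13 = 13 * 1 + 0
GCD(93, 319) = 1

Yes, coprime (GCD = 1)


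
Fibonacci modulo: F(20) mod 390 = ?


F(k) mod 390 for k=1..20:
1, 1, 2, 3, 5, 8, 13, 21, 34, 55, 89, 144, 233, 377, 220, 207, 37, 244, 281, 135
F(20) mod 390 = 135


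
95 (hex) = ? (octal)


95 (base 16) = 149 (decimal)
149 (decimal) = 225 (base 8)


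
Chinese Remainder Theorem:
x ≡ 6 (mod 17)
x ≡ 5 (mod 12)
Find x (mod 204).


M = 17*12 = 204
M1 = M/17 = 12, M2 = M/12 = 17
M1^(-1) mod 17 = 10, M2^(-1) mod 12 = 5
x = 6*12*10 + 5*17*5 = 1145
1145 mod 204 = 125
Check: 125 mod 17 = 6 ✓, 125 mod 12 = 5 ✓

x ≡ 125 (mod 204)


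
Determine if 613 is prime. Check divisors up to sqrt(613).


Check divisors up to sqrt(613) = 24.7588
No divisors found.
613 is prime.

Yes, 613 is prime


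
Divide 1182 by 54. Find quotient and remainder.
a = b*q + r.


1182 = 54 * 21 + 48
Check: 1134 + 48 = 1182

q = 21, r = 48


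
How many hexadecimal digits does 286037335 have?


286037335 in base 16 = 110C9557
Number of digits = 8

8 digits (base 16)


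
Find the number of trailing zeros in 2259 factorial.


floor(2259/5) = 451
floor(2259/25) = 90
floor(2259/125) = 18
floor(2259/625) = 3
Total = 562

562 trailing zeros


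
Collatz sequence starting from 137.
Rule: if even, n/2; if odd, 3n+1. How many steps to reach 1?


137 → 412 → 206 → 103 → 310 → 155 → 466 → 233 → 700 → 350 → 175 → 526 → 263 → 790 → 395 → 1186 → 593 → 1780 → 890 → 445 → 1336 → 668 → 334 → 167 → 502 → 251 → 754 → 377 → 1132 → 566 → 283 → 850 → 425 → 1276 → 638 → 319 → 958 → 479 → 1438 → 719 → 2158 → 1079 → 3238 → 1619 → 4858 → 2429 → 7288 → 3644 → 1822 → 911 → 2734 → 1367 → 4102 → 2051 → 6154 → 3077 → 9232 → 4616 → 2308 → 1154 → 577 → 1732 → 866 → 433 → 1300 → 650 → 325 → 976 → 488 → 244 → 122 → 61 → 184 → 92 → 46 → 23 → 70 → 35 → 106 → 53 → 160 → 80 → 40 → 20 → 10 → 5 → 16 → 8 → 4 → 2 → 1
Total steps = 90

90 steps


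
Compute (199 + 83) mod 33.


199 + 83 = 282
282 mod 33 = 18


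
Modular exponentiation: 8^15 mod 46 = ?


8^1 mod 46 = 8
8^2 mod 46 = 18
8^3 mod 46 = 6
8^4 mod 46 = 2
8^5 mod 46 = 16
8^6 mod 46 = 36
8^7 mod 46 = 12
8^8 mod 46 = 4
8^9 mod 46 = 32
8^10 mod 46 = 26
8^11 mod 46 = 24
8^12 mod 46 = 8
8^13 mod 46 = 18
8^14 mod 46 = 6
8^15 mod 46 = 2


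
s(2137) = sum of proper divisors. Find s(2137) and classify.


Proper divisors: 1
Sum = 1 = 1
1 < 2137 → deficient

s(2137) = 1 (deficient)


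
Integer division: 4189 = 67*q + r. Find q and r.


4189 = 67 * 62 + 35
Check: 4154 + 35 = 4189

q = 62, r = 35


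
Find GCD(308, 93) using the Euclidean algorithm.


308 = 3 * 93 + 29
93 = 3 * 29 + 6
29 = 4 * 6 + 5
6 = 1 * 5 + 1
5 = 5 * 1 + 0
GCD = 1


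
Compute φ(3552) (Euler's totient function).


3552 = 2^5 × 3 × 37
Prime factors: 2, 3, 37
φ(3552) = 3552 × (1-1/2) × (1-1/3) × (1-1/37)
= 3552 × 1/2 × 2/3 × 36/37 = 1152

φ(3552) = 1152


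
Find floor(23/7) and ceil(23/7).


23/7 = 3.2857
floor = 3
ceil = 4

floor = 3, ceil = 4


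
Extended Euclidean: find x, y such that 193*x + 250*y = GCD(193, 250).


Tabular extended Euclidean (each row: r = 193*s + 250*t):
r=193, s=1, t=0
r=250, s=0, t=1
q=0: r=193, s=1, t=0   [193*(1) + 250*(0) = 193]
q=1: r=57, s=-1, t=1   [193*(-1) + 250*(1) = 57]
q=3: r=22, s=4, t=-3   [193*(4) + 250*(-3) = 22]
q=2: r=13, s=-9, t=7   [193*(-9) + 250*(7) = 13]
q=1: r=9, s=13, t=-10   [193*(13) + 250*(-10) = 9]
q=1: r=4, s=-22, t=17   [193*(-22) + 250*(17) = 4]
q=2: r=1, s=57, t=-44   [193*(57) + 250*(-44) = 1]
q=4: r=0, s=-250, t=193   [193*(-250) + 250*(193) = 0]
GCD = 1; from the row with r=1: x=57, y=-44
Check: 193*(57) + 250*(-44) = 11001 - 11000 = 1

GCD = 1, x = 57, y = -44


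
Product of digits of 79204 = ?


7 × 9 × 2 × 0 × 4 = 0


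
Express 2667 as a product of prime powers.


2667 / 3 = 889
889 / 7 = 127
127 / 127 = 1
2667 = 3 × 7 × 127


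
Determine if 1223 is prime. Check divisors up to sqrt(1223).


Check divisors up to sqrt(1223) = 34.9714
No divisors found.
1223 is prime.

Yes, 1223 is prime


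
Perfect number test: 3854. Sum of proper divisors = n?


Proper divisors of 3854: 1, 2, 41, 47, 82, 94, 1927
Sum = 1 + 2 + 41 + 47 + 82 + 94 + 1927 = 2194

No, 3854 is not perfect (2194 ≠ 3854)


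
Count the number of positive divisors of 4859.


4859 = 43^1 × 113^1
d(4859) = (1+1) × (1+1) = 4

4 divisors


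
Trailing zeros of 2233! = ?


floor(2233/5) = 446
floor(2233/25) = 89
floor(2233/125) = 17
floor(2233/625) = 3
Total = 555

555 trailing zeros


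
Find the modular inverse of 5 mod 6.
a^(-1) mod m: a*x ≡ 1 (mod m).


Use the extended Euclidean algorithm on (6, 5); each row r = 6*s + 5*t:
r=6, s=1, t=0
r=5, s=0, t=1
q=1: r=1, s=1, t=-1   [6*(1) + 5*(-1) = 1]
q=5: r=0, s=-5, t=6   [6*(-5) + 5*(6) = 0]
GCD = 1 with t = -1, so 5*(-1) ≡ 1 (mod 6)
Inverse = -1 mod 6 = 5
Check: 5 * 5 = 25 ≡ 1 (mod 6)

5^(-1) ≡ 5 (mod 6)


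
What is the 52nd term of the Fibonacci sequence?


Sequence: 1, 1, 2, 3, 5, 8, 13, 21, 34, 55, 89, 144, 233, 377, 610, 987, 1597, 2584, 4181, 6765, 10946, 17711, 28657, 46368, 75025, 121393, 196418, 317811, 514229, 832040, 1346269, 2178309, 3524578, 5702887, 9227465, 14930352, 24157817, 39088169, 63245986, 102334155, 165580141, 267914296, 433494437, 701408733, 1134903170, 1836311903, 2971215073, 4807526976, 7778742049, 12586269025, 20365011074, 32951280099
F(52) = 32951280099


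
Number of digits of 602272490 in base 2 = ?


602272490 in base 2 = 100011111001011111001011101010
Number of digits = 30

30 digits (base 2)


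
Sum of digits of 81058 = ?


8 + 1 + 0 + 5 + 8 = 22


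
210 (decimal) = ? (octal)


210 (base 10) = 210 (decimal)
210 (decimal) = 322 (base 8)


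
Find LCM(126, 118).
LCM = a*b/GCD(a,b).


GCD(126, 118) = 2
LCM = 126*118/2 = 14868/2 = 7434

LCM = 7434


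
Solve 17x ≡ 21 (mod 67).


GCD(17, 67) = 1, unique solution
a^(-1) mod 67 = 4
x = 4 * 21 mod 67 = 17

x ≡ 17 (mod 67)


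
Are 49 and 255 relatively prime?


Euclidean algorithm:
255 = 5 * 49 + 10
49 = 4 * 10 + 9
10 = 1 * 9 + 1
9 = 9 * 1 + 0
GCD(49, 255) = 1

Yes, coprime (GCD = 1)


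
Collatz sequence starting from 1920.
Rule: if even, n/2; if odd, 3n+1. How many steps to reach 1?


1920 → 960 → 480 → 240 → 120 → 60 → 30 → 15 → 46 → 23 → 70 → 35 → 106 → 53 → 160 → 80 → 40 → 20 → 10 → 5 → 16 → 8 → 4 → 2 → 1
Total steps = 24

24 steps


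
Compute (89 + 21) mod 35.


89 + 21 = 110
110 mod 35 = 5


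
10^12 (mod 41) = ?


10^1 mod 41 = 10
10^2 mod 41 = 18
10^3 mod 41 = 16
10^4 mod 41 = 37
10^5 mod 41 = 1
10^6 mod 41 = 10
10^7 mod 41 = 18
10^8 mod 41 = 16
10^9 mod 41 = 37
10^10 mod 41 = 1
10^11 mod 41 = 10
10^12 mod 41 = 18


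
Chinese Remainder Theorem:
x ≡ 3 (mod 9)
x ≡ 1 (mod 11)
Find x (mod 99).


M = 9*11 = 99
M1 = M/9 = 11, M2 = M/11 = 9
M1^(-1) mod 9 = 5, M2^(-1) mod 11 = 5
x = 3*11*5 + 1*9*5 = 210
210 mod 99 = 12
Check: 12 mod 9 = 3 ✓, 12 mod 11 = 1 ✓

x ≡ 12 (mod 99)


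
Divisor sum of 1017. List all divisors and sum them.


Divisors of 1017: 1, 3, 9, 113, 339, 1017
Sum = 1 + 3 + 9 + 113 + 339 + 1017 = 1482

σ(1017) = 1482


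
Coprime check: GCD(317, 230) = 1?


Euclidean algorithm:
317 = 1 * 230 + 87
230 = 2 * 87 + 56
87 = 1 * 56 + 31
56 = 1 * 31 + 25
31 = 1 * 25 + 6
25 = 4 * 6 + 1
6 = 6 * 1 + 0
GCD(317, 230) = 1

Yes, coprime (GCD = 1)


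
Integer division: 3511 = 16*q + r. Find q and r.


3511 = 16 * 219 + 7
Check: 3504 + 7 = 3511

q = 219, r = 7


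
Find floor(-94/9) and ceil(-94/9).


-94/9 = -10.4444
floor = -11
ceil = -10

floor = -11, ceil = -10


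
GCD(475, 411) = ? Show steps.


475 = 1 * 411 + 64
411 = 6 * 64 + 27
64 = 2 * 27 + 10
27 = 2 * 10 + 7
10 = 1 * 7 + 3
7 = 2 * 3 + 1
3 = 3 * 1 + 0
GCD = 1


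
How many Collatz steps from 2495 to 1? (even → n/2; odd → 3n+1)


2495 → 7486 → 3743 → 11230 → 5615 → 16846 → 8423 → 25270 → 12635 → 37906 → 18953 → 56860 → 28430 → 14215 → 42646 → 21323 → 63970 → 31985 → 95956 → 47978 → 23989 → 71968 → 35984 → 17992 → 8996 → 4498 → 2249 → 6748 → 3374 → 1687 → 5062 → 2531 → 7594 → 3797 → 11392 → 5696 → 2848 → 1424 → 712 → 356 → 178 → 89 → 268 → 134 → 67 → 202 → 101 → 304 → 152 → 76 → 38 → 19 → 58 → 29 → 88 → 44 → 22 → 11 → 34 → 17 → 52 → 26 → 13 → 40 → 20 → 10 → 5 → 16 → 8 → 4 → 2 → 1
Total steps = 71

71 steps


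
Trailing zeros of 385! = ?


floor(385/5) = 77
floor(385/25) = 15
floor(385/125) = 3
Total = 95

95 trailing zeros


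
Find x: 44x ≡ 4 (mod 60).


GCD(44, 60) = 4 divides 4
Divide: 11x ≡ 1 (mod 15)
x ≡ 11 (mod 15)


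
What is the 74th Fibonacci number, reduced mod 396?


F(k) mod 396 for k=1..74:
1, 1, 2, 3, 5, 8, 13, 21, 34, 55, 89, 144, 233, 377, 214, 195, 13, 208, 221, 33, 254, 287, 145, 36, 181, 217, 2, 219, 221, 44, 265, 309, 178, 91, 269, 360, 233, 197, 34, 231, 265, 100, 365, 69, 38, 107, 145, 252, 1, 253, 254, 111, 365, 80, 49, 129, 178, 307, 89, 0, 89, 89, 178, 267, 49, 316, 365, 285, 254, 143, 1, 144, 145, 289
F(74) mod 396 = 289


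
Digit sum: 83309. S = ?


8 + 3 + 3 + 0 + 9 = 23


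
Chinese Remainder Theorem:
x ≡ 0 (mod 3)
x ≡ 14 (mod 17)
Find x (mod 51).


M = 3*17 = 51
M1 = M/3 = 17, M2 = M/17 = 3
M1^(-1) mod 3 = 2, M2^(-1) mod 17 = 6
x = 0*17*2 + 14*3*6 = 252
252 mod 51 = 48
Check: 48 mod 3 = 0 ✓, 48 mod 17 = 14 ✓

x ≡ 48 (mod 51)


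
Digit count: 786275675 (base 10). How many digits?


786275675 has 9 digits in base 10
floor(log10(786275675)) + 1 = floor(8.8956) + 1 = 9

9 digits (base 10)


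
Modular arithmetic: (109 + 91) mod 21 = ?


109 + 91 = 200
200 mod 21 = 11


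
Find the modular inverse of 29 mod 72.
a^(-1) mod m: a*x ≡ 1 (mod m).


Use the extended Euclidean algorithm on (72, 29); each row r = 72*s + 29*t:
r=72, s=1, t=0
r=29, s=0, t=1
q=2: r=14, s=1, t=-2   [72*(1) + 29*(-2) = 14]
q=2: r=1, s=-2, t=5   [72*(-2) + 29*(5) = 1]
q=14: r=0, s=29, t=-72   [72*(29) + 29*(-72) = 0]
GCD = 1 with t = 5, so 29*(5) ≡ 1 (mod 72)
Inverse = 5 mod 72 = 5
Check: 29 * 5 = 145 ≡ 1 (mod 72)

29^(-1) ≡ 5 (mod 72)


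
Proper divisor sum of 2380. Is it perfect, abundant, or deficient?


Proper divisors: 1, 2, 4, 5, 7, 10, 14, 17, 20, 28, 34, 35, 68, 70, 85, 119, 140, 170, 238, 340, 476, 595, 1190
Sum = 1 + 2 + 4 + 5 + 7 + 10 + 14 + 17 + 20 + 28 + 34 + 35 + 68 + 70 + 85 + 119 + 140 + 170 + 238 + 340 + 476 + 595 + 1190 = 3668
3668 > 2380 → abundant

s(2380) = 3668 (abundant)


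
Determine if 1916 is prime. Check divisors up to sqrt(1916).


1916 / 2 = 958 (exact division)
1916 is NOT prime.

No, 1916 is not prime


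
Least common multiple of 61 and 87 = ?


GCD(61, 87) = 1
LCM = 61*87/1 = 5307/1 = 5307

LCM = 5307


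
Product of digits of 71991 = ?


7 × 1 × 9 × 9 × 1 = 567
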